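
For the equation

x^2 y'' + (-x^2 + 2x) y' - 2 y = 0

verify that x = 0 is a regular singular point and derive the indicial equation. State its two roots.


Divide by x^2 to reach normal form y'' + P_1(x) y' + P_2(x) y = 0 with P_1(x) = -1 + 2/x and P_2(x) = -2/x^2.
x = 0 is a singular point because the y'-coefficient -1 + 2/x has a pole at x = 0 and the y-coefficient -2/x^2 has a pole at x = 0.
It is a regular singular point because x P_1(x) = p(x) = 2 - x and x^2 P_2(x) = q(x) = -2 are polynomials, hence analytic at x = 0.
p(0) = 2,  q(0) = -2.
Indicial equation: r(r-1) + p(0) r + q(0) = 0, i.e. r^2 + (p(0) - 1) r + q(0) = 0, i.e. r^2 + 1 r - 2 = 0.
Discriminant: (1)^2 - 4(-2) = 9, so r = (-1 ± 3)/2.
Solving: r_1 = 1, r_2 = -2.

indicial: r^2 + 1 r - 2 = 0; roots r_1 = 1, r_2 = -2


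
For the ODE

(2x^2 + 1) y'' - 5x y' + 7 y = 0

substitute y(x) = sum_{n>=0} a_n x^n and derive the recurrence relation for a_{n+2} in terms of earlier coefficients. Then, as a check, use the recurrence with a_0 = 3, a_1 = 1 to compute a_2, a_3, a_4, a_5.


Substitute y = sum_n a_n x^n.
(1 + 2 x^2) y'' contributes (n+2)(n+1) a_{n+2} + 2 n(n-1) a_n at x^n.
-5 x y'(x) contributes -5 n a_n at x^n.
7 y(x) contributes 7 a_n at x^n.
Matching x^n: (n+2)(n+1) a_{n+2} + (2 n(n-1) - 5 n + 7) a_n = 0.
Thus a_{n+2} = (-2 n(n-1) + 5 n - 7) / ((n+1)(n+2)) * a_n.

Check with a_0 = 3, a_1 = 1 (apply the recurrence for n = 0, 1, 2, 3): a_0 = 3, a_1 = 1, a_2 = -21/2, a_3 = -1/3, a_4 = 7/8, a_5 = 1/15.

a_(n+2) = (-2 n(n-1) + 5 n - 7) / ((n+1)(n+2)) * a_n; check: a_0 = 3, a_1 = 1, a_2 = -21/2, a_3 = -1/3, a_4 = 7/8, a_5 = 1/15


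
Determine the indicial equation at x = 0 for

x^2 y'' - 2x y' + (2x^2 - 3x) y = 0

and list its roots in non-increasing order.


Divide by x^2 to reach normal form y'' + P_1(x) y' + P_2(x) y = 0 with P_1(x) = -2/x and P_2(x) = 2 - 3/x.
x = 0 is a singular point because the y'-coefficient -2/x has a pole at x = 0 and the y-coefficient 2 - 3/x has a pole at x = 0.
It is a regular singular point because x P_1(x) = p(x) = -2 and x^2 P_2(x) = q(x) = 2x^2 - 3x are polynomials, hence analytic at x = 0.
p(0) = -2,  q(0) = 0.
Indicial equation: r(r-1) + p(0) r + q(0) = 0, i.e. r^2 + (p(0) - 1) r + q(0) = 0, i.e. r^2 - 3 r = 0.
Discriminant: (-3)^2 - 4(0) = 9, so r = (3 ± 3)/2.
Solving: r_1 = 3, r_2 = 0.

indicial: r^2 - 3 r = 0; roots r_1 = 3, r_2 = 0


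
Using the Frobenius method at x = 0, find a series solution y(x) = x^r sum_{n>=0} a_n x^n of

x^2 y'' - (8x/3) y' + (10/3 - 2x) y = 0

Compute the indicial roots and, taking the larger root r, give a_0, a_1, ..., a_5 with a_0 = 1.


Write in Frobenius form y'' + (p(x)/x) y' + (q(x)/x^2) y = 0:
  p(x) = -8/3,  q(x) = 10/3 - 2x.
Indicial equation: r(r-1) + (-8/3) r + (10/3) = 0 -> roots r_1 = 2, r_2 = 5/3.
Take r = r_1 = 2. Let y(x) = x^r sum_{n>=0} a_n x^n with a_0 = 1.
Substitute y = x^r sum a_n x^n and match x^{r+n}. The recurrence is
  D(n) a_n - 2 a_{n-1} = 0,  where D(n) = (r+n)(r+n-1) + (-8/3)(r+n) + (10/3).
  a_n = 2 / D(n) * a_{n-1}.
Since the indicial polynomial factors as (r - r_1)(r - r_2), D(n) = (r_1 + n - r_1)(r_1 + n - r_2) = n(n + 1/3).
Evaluating step by step (a_0 = 1):
  n = 1: D(1) = 1(1 + 1/3) = 4/3; numerator = 2(1) = 2; a_1 = (2)/(4/3) = 3/2
  n = 2: D(2) = 2(2 + 1/3) = 14/3; numerator = 2(3/2) = 3; a_2 = (3)/(14/3) = 9/14
  n = 3: D(3) = 3(3 + 1/3) = 10; numerator = 2(9/14) = 9/7; a_3 = (9/7)/(10) = 9/70
  n = 4: D(4) = 4(4 + 1/3) = 52/3; numerator = 2(9/70) = 9/35; a_4 = (9/35)/(52/3) = 27/1820
  n = 5: D(5) = 5(5 + 1/3) = 80/3; numerator = 2(27/1820) = 27/910; a_5 = (27/910)/(80/3) = 81/72800

r = 2; a_0 = 1; a_1 = 3/2; a_2 = 9/14; a_3 = 9/70; a_4 = 27/1820; a_5 = 81/72800


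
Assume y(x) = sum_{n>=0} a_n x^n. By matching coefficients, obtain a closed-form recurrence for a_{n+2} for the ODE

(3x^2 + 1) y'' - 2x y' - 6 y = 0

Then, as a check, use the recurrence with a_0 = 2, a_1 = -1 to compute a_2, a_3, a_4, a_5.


Substitute y = sum_n a_n x^n.
(1 + 3 x^2) y'' contributes (n+2)(n+1) a_{n+2} + 3 n(n-1) a_n at x^n.
-2 x y'(x) contributes -2 n a_n at x^n.
-6 y(x) contributes -6 a_n at x^n.
Matching x^n: (n+2)(n+1) a_{n+2} + (3 n(n-1) - 2 n - 6) a_n = 0.
Thus a_{n+2} = (-3 n(n-1) + 2 n + 6) / ((n+1)(n+2)) * a_n.

Check with a_0 = 2, a_1 = -1 (apply the recurrence for n = 0, 1, 2, 3): a_0 = 2, a_1 = -1, a_2 = 6, a_3 = -4/3, a_4 = 2, a_5 = 2/5.

a_(n+2) = (-3 n(n-1) + 2 n + 6) / ((n+1)(n+2)) * a_n; check: a_0 = 2, a_1 = -1, a_2 = 6, a_3 = -4/3, a_4 = 2, a_5 = 2/5


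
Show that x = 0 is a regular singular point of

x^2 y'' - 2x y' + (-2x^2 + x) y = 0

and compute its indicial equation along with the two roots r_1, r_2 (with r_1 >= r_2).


Divide by x^2 to reach normal form y'' + P_1(x) y' + P_2(x) y = 0 with P_1(x) = -2/x and P_2(x) = -2 + 1/x.
x = 0 is a singular point because the y'-coefficient -2/x has a pole at x = 0 and the y-coefficient -2 + 1/x has a pole at x = 0.
It is a regular singular point because x P_1(x) = p(x) = -2 and x^2 P_2(x) = q(x) = -2x^2 + x are polynomials, hence analytic at x = 0.
p(0) = -2,  q(0) = 0.
Indicial equation: r(r-1) + p(0) r + q(0) = 0, i.e. r^2 + (p(0) - 1) r + q(0) = 0, i.e. r^2 - 3 r = 0.
Discriminant: (-3)^2 - 4(0) = 9, so r = (3 ± 3)/2.
Solving: r_1 = 3, r_2 = 0.

indicial: r^2 - 3 r = 0; roots r_1 = 3, r_2 = 0


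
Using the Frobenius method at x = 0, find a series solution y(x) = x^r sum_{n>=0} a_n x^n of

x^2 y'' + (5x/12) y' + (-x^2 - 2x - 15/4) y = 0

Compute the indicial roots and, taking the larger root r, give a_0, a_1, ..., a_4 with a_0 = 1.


Write in Frobenius form y'' + (p(x)/x) y' + (q(x)/x^2) y = 0:
  p(x) = 5/12,  q(x) = -x^2 - 2x - 15/4.
Indicial equation: r(r-1) + (5/12) r + (-15/4) = 0 -> roots r_1 = 9/4, r_2 = -5/3.
Take r = r_1 = 9/4. Let y(x) = x^r sum_{n>=0} a_n x^n with a_0 = 1.
Substitute y = x^r sum a_n x^n and match x^{r+n}. The recurrence is
  D(n) a_n - 2 a_{n-1} - 1 a_{n-2} = 0,  where D(n) = (r+n)(r+n-1) + (5/12)(r+n) + (-15/4).
  a_n = [2 a_{n-1} + 1 a_{n-2}] / D(n).
Since the indicial polynomial factors as (r - r_1)(r - r_2), D(n) = (r_1 + n - r_1)(r_1 + n - r_2) = n(n + 47/12).
Evaluating step by step (a_0 = 1):
  n = 1: D(1) = 1(1 + 47/12) = 59/12; numerator = 2(1) = 2; a_1 = (2)/(59/12) = 24/59
  n = 2: D(2) = 2(2 + 47/12) = 71/6; numerator = 2(24/59) + 1(1) = 107/59; a_2 = (107/59)/(71/6) = 642/4189
  n = 3: D(3) = 3(3 + 47/12) = 83/4; numerator = 2(642/4189) + 1(24/59) = 2988/4189; a_3 = (2988/4189)/(83/4) = 144/4189
  n = 4: D(4) = 4(4 + 47/12) = 95/3; numerator = 2(144/4189) + 1(642/4189) = 930/4189; a_4 = (930/4189)/(95/3) = 558/79591

r = 9/4; a_0 = 1; a_1 = 24/59; a_2 = 642/4189; a_3 = 144/4189; a_4 = 558/79591


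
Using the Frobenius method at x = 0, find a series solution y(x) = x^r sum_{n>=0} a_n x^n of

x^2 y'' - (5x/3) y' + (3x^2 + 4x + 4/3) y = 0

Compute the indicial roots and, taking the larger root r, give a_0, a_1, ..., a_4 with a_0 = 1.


Write in Frobenius form y'' + (p(x)/x) y' + (q(x)/x^2) y = 0:
  p(x) = -5/3,  q(x) = 3x^2 + 4x + 4/3.
Indicial equation: r(r-1) + (-5/3) r + (4/3) = 0 -> roots r_1 = 2, r_2 = 2/3.
Take r = r_1 = 2. Let y(x) = x^r sum_{n>=0} a_n x^n with a_0 = 1.
Substitute y = x^r sum a_n x^n and match x^{r+n}. The recurrence is
  D(n) a_n + 4 a_{n-1} + 3 a_{n-2} = 0,  where D(n) = (r+n)(r+n-1) + (-5/3)(r+n) + (4/3).
  a_n = [-4 a_{n-1} - 3 a_{n-2}] / D(n).
Since the indicial polynomial factors as (r - r_1)(r - r_2), D(n) = (r_1 + n - r_1)(r_1 + n - r_2) = n(n + 4/3).
Evaluating step by step (a_0 = 1):
  n = 1: D(1) = 1(1 + 4/3) = 7/3; numerator = -4(1) = -4; a_1 = (-4)/(7/3) = -12/7
  n = 2: D(2) = 2(2 + 4/3) = 20/3; numerator = -4(-12/7) - 3(1) = 27/7; a_2 = (27/7)/(20/3) = 81/140
  n = 3: D(3) = 3(3 + 4/3) = 13; numerator = -4(81/140) - 3(-12/7) = 99/35; a_3 = (99/35)/(13) = 99/455
  n = 4: D(4) = 4(4 + 4/3) = 64/3; numerator = -4(99/455) - 3(81/140) = -4743/1820; a_4 = (-4743/1820)/(64/3) = -14229/116480

r = 2; a_0 = 1; a_1 = -12/7; a_2 = 81/140; a_3 = 99/455; a_4 = -14229/116480


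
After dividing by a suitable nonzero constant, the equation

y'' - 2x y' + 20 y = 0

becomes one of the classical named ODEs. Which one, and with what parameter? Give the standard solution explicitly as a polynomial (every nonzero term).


The equation is already in a standard form:  y'' - 2x y' + 20 y = 0.
This matches the Hermite equation y'' - 2x y' + 2n y = 0 with 2n = 20, so n = 10; the polynomial solution is H_10(x).
With y = sum_k a_k x^k, matching x^k gives (k+2)(k+1) a_{k+2} = 2(k - n) a_k = 2(k - 10) a_k. The right side vanishes at k = 10, so the series with the parity of 10 terminates at degree 10.
Standard normalization: leading coefficient of H_n is 2^n, so a_10 = 2^10 = 1024. Work downward with a_k = (k+1)(k+2) a_{k+2} / (2(k - n)):
  a_8 = (9)(10)(1024) / (2(8 - 10)) = 92160/(-4) = -23040
  a_6 = (7)(8)(-23040) / (2(6 - 10)) = -1290240/(-8) = 161280
  a_4 = (5)(6)(161280) / (2(4 - 10)) = 4838400/(-12) = -403200
  a_2 = (3)(4)(-403200) / (2(2 - 10)) = -4838400/(-16) = 302400
  a_0 = (1)(2)(302400) / (2(0 - 10)) = 604800/(-20) = -30240
Hence H_10(x) = 1024 x^10 - 23040 x^8 + 161280 x^6 - 403200 x^4 + 302400 x^2 - 30240.

H_10(x); series = 1024 x^10 - 23040 x^8 + 161280 x^6 - 403200 x^4 + 302400 x^2 - 30240


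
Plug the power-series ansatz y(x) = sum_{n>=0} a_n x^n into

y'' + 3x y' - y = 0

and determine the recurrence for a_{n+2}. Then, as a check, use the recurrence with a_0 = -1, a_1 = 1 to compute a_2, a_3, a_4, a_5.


Substitute y = sum_n a_n x^n.
y''(x) has coefficient (n+2)(n+1) a_{n+2} at x^n;
3 x y'(x) has coefficient 3 n a_n at x^n (shift);
-y(x) has coefficient -1 a_n at x^n.
Matching x^n: (n+2)(n+1) a_{n+2} + (3n - 1) a_n = 0.
Thus a_{n+2} = (-3n + 1) / ((n+1)(n+2)) * a_n.

Check with a_0 = -1, a_1 = 1 (apply the recurrence for n = 0, 1, 2, 3): a_0 = -1, a_1 = 1, a_2 = -1/2, a_3 = -1/3, a_4 = 5/24, a_5 = 2/15.

a_(n+2) = (-3n + 1) / ((n+1)(n+2)) * a_n; check: a_0 = -1, a_1 = 1, a_2 = -1/2, a_3 = -1/3, a_4 = 5/24, a_5 = 2/15


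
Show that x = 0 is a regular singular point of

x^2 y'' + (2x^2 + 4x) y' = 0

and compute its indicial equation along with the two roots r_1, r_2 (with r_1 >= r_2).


Divide by x^2 to reach normal form y'' + P_1(x) y' + P_2(x) y = 0 with P_1(x) = 2 + 4/x and P_2(x) = 0.
x = 0 is a singular point because the y'-coefficient 2 + 4/x has a pole at x = 0.
It is a regular singular point because x P_1(x) = p(x) = 2x + 4 and x^2 P_2(x) = q(x) = 0 are polynomials, hence analytic at x = 0.
p(0) = 4,  q(0) = 0.
Indicial equation: r(r-1) + p(0) r + q(0) = 0, i.e. r^2 + (p(0) - 1) r + q(0) = 0, i.e. r^2 + 3 r = 0.
Discriminant: (3)^2 - 4(0) = 9, so r = (-3 ± 3)/2.
Solving: r_1 = 0, r_2 = -3.

indicial: r^2 + 3 r = 0; roots r_1 = 0, r_2 = -3


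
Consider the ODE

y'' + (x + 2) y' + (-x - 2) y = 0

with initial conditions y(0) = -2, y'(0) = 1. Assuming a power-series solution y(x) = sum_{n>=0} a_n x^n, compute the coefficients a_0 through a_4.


Ansatz: y(x) = sum_{n>=0} a_n x^n, so y'(x) = sum_{n>=1} n a_n x^(n-1) and y''(x) = sum_{n>=2} n(n-1) a_n x^(n-2).
Substitute into P(x) y'' + Q(x) y' + R(x) y = 0 with P(x) = 1, Q(x) = x + 2, R(x) = -x - 2, and match powers of x.
Initial conditions: a_0 = -2, a_1 = 1.
Setting the coefficient of each power of x to zero and solving order by order (substituting the coefficients already found):
  x^0: 2 a_2 + 2 a_1 - 2 a_0 = 0  ->  2 a_2 = -2 a_1 + 2 a_0 = -6  ->  a_2 = -3
  x^1: 6 a_3 + 4 a_2 - a_1 - a_0 = 0  ->  6 a_3 = -4 a_2 + a_1 + a_0 = 11  ->  a_3 = 11/6
  x^2: 12 a_4 + 6 a_3 - a_1 = 0  ->  12 a_4 = -6 a_3 + a_1 = -10  ->  a_4 = -5/6
Truncated series: y(x) = -2 + x - 3 x^2 + (11/6) x^3 - (5/6) x^4 + O(x^5).

a_0 = -2; a_1 = 1; a_2 = -3; a_3 = 11/6; a_4 = -5/6


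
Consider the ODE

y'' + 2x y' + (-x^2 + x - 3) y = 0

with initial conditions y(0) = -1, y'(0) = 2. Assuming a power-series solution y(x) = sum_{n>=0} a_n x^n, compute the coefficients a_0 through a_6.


Ansatz: y(x) = sum_{n>=0} a_n x^n, so y'(x) = sum_{n>=1} n a_n x^(n-1) and y''(x) = sum_{n>=2} n(n-1) a_n x^(n-2).
Substitute into P(x) y'' + Q(x) y' + R(x) y = 0 with P(x) = 1, Q(x) = 2x, R(x) = -x^2 + x - 3, and match powers of x.
Initial conditions: a_0 = -1, a_1 = 2.
Setting the coefficient of each power of x to zero and solving order by order (substituting the coefficients already found):
  x^0: 2 a_2 - 3 a_0 = 0  ->  2 a_2 = 3 a_0 = -3  ->  a_2 = -3/2
  x^1: 6 a_3 - a_1 + a_0 = 0  ->  6 a_3 = a_1 - a_0 = 3  ->  a_3 = 1/2
  x^2: 12 a_4 + a_2 + a_1 - a_0 = 0  ->  12 a_4 = -a_2 - a_1 + a_0 = -3/2  ->  a_4 = -1/8
  x^3: 20 a_5 + 3 a_3 + a_2 - a_1 = 0  ->  20 a_5 = -3 a_3 - a_2 + a_1 = 2  ->  a_5 = 1/10
  x^4: 30 a_6 + 5 a_4 + a_3 - a_2 = 0  ->  30 a_6 = -5 a_4 - a_3 + a_2 = -11/8  ->  a_6 = -11/240
Truncated series: y(x) = -1 + 2 x - (3/2) x^2 + (1/2) x^3 - (1/8) x^4 + (1/10) x^5 - (11/240) x^6 + O(x^7).

a_0 = -1; a_1 = 2; a_2 = -3/2; a_3 = 1/2; a_4 = -1/8; a_5 = 1/10; a_6 = -11/240


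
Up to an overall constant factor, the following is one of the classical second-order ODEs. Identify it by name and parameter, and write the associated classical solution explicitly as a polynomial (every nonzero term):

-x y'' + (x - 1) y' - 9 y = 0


All three coefficients share the factor -1; dividing through by -1 gives  x y'' + (1 - x) y' + 9 y = 0.
This matches the Laguerre equation x y'' + (1 - x) y' + n y = 0 with n = 9; the polynomial solution is L_9(x).
With y = sum_k a_k x^k, matching x^k gives (k+1)k a_{k+1} + (k+1) a_{k+1} - k a_k + n a_k = 0, i.e. (k+1)^2 a_{k+1} = (k - n) a_k = (k - 9) a_k. The right side vanishes at k = 9, so the series terminates at degree 9.
Standard normalization L_n(0) = 1 gives a_0 = 1. Work upward with a_{k+1} = (k - 9) a_k / (k+1)^2:
  a_1 = (0 - 9)(1) / 1^2 = -9/1 = -9
  a_2 = (1 - 9)(-9) / 2^2 = 72/4 = 18
  a_3 = (2 - 9)(18) / 3^2 = -126/9 = -14
  a_4 = (3 - 9)(-14) / 4^2 = 84/16 = 21/4
  a_5 = (4 - 9)(21/4) / 5^2 = (-105/4)/25 = -21/20
  a_6 = (5 - 9)(-21/20) / 6^2 = (21/5)/36 = 7/60
  a_7 = (6 - 9)(7/60) / 7^2 = (-7/20)/49 = -1/140
  a_8 = (7 - 9)(-1/140) / 8^2 = (1/70)/64 = 1/4480
  a_9 = (8 - 9)(1/4480) / 9^2 = (-1/4480)/81 = -1/362880
Hence L_9(x) = -x^9/362880 + x^8/4480 - x^7/140 + 7 x^6/60 - 21 x^5/20 + 21 x^4/4 - 14 x^3 + 18 x^2 - 9 x + 1.

L_9(x); series = -x^9/362880 + x^8/4480 - x^7/140 + 7 x^6/60 - 21 x^5/20 + 21 x^4/4 - 14 x^3 + 18 x^2 - 9 x + 1


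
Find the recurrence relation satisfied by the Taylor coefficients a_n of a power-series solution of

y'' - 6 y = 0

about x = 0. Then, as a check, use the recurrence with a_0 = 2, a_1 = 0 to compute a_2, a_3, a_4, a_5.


Substitute y = sum_n a_n x^n into y'' + (const) y = 0.
y''(x) = sum_{n>=0} (n+2)(n+1) a_{n+2} x^n.
The ODE becomes sum_n [(n+2)(n+1) a_{n+2} - 6 a_n] x^n = 0.
Setting each coefficient to zero gives the recurrence:
  (n+2)(n+1) a_{n+2} - 6 a_n = 0,
  a_{n+2} = 6 / ((n+1)(n+2)) a_n.

Check with a_0 = 2, a_1 = 0 (apply the recurrence for n = 0, 1, 2, 3): a_0 = 2, a_1 = 0, a_2 = 6, a_3 = 0, a_4 = 3, a_5 = 0.

a_{n+2} = 6/((n+1)(n+2)) * a_n; check: a_0 = 2, a_1 = 0, a_2 = 6, a_3 = 0, a_4 = 3, a_5 = 0


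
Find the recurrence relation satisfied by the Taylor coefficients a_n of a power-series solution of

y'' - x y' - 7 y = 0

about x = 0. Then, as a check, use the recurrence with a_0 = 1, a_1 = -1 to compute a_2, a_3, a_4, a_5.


Substitute y = sum_n a_n x^n.
y''(x) has coefficient (n+2)(n+1) a_{n+2} at x^n;
-x y'(x) has coefficient -n a_n at x^n (shift);
-7 y(x) has coefficient -7 a_n at x^n.
Matching x^n: (n+2)(n+1) a_{n+2} + (-n - 7) a_n = 0.
Thus a_{n+2} = (n + 7) / ((n+1)(n+2)) * a_n.

Check with a_0 = 1, a_1 = -1 (apply the recurrence for n = 0, 1, 2, 3): a_0 = 1, a_1 = -1, a_2 = 7/2, a_3 = -4/3, a_4 = 21/8, a_5 = -2/3.

a_(n+2) = (n + 7) / ((n+1)(n+2)) * a_n; check: a_0 = 1, a_1 = -1, a_2 = 7/2, a_3 = -4/3, a_4 = 21/8, a_5 = -2/3


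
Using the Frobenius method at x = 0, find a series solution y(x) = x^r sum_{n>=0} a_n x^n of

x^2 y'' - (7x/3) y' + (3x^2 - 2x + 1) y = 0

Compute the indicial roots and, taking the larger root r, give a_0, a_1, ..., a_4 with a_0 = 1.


Write in Frobenius form y'' + (p(x)/x) y' + (q(x)/x^2) y = 0:
  p(x) = -7/3,  q(x) = 3x^2 - 2x + 1.
Indicial equation: r(r-1) + (-7/3) r + (1) = 0 -> roots r_1 = 3, r_2 = 1/3.
Take r = r_1 = 3. Let y(x) = x^r sum_{n>=0} a_n x^n with a_0 = 1.
Substitute y = x^r sum a_n x^n and match x^{r+n}. The recurrence is
  D(n) a_n - 2 a_{n-1} + 3 a_{n-2} = 0,  where D(n) = (r+n)(r+n-1) + (-7/3)(r+n) + (1).
  a_n = [2 a_{n-1} - 3 a_{n-2}] / D(n).
Since the indicial polynomial factors as (r - r_1)(r - r_2), D(n) = (r_1 + n - r_1)(r_1 + n - r_2) = n(n + 8/3).
Evaluating step by step (a_0 = 1):
  n = 1: D(1) = 1(1 + 8/3) = 11/3; numerator = 2(1) = 2; a_1 = (2)/(11/3) = 6/11
  n = 2: D(2) = 2(2 + 8/3) = 28/3; numerator = 2(6/11) - 3(1) = -21/11; a_2 = (-21/11)/(28/3) = -9/44
  n = 3: D(3) = 3(3 + 8/3) = 17; numerator = 2(-9/44) - 3(6/11) = -45/22; a_3 = (-45/22)/(17) = -45/374
  n = 4: D(4) = 4(4 + 8/3) = 80/3; numerator = 2(-45/374) - 3(-9/44) = 279/748; a_4 = (279/748)/(80/3) = 837/59840

r = 3; a_0 = 1; a_1 = 6/11; a_2 = -9/44; a_3 = -45/374; a_4 = 837/59840


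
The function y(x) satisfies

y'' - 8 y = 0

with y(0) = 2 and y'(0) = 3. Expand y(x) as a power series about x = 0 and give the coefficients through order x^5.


Ansatz: y(x) = sum_{n>=0} a_n x^n, so y'(x) = sum_{n>=1} n a_n x^(n-1) and y''(x) = sum_{n>=2} n(n-1) a_n x^(n-2).
Substitute into P(x) y'' + Q(x) y' + R(x) y = 0 with P(x) = 1, Q(x) = 0, R(x) = -8, and match powers of x.
Initial conditions: a_0 = 2, a_1 = 3.
Setting the coefficient of each power of x to zero and solving order by order (substituting the coefficients already found):
  x^0: 2 a_2 - 8 a_0 = 0  ->  2 a_2 = 8 a_0 = 16  ->  a_2 = 8
  x^1: 6 a_3 - 8 a_1 = 0  ->  6 a_3 = 8 a_1 = 24  ->  a_3 = 4
  x^2: 12 a_4 - 8 a_2 = 0  ->  12 a_4 = 8 a_2 = 64  ->  a_4 = 16/3
  x^3: 20 a_5 - 8 a_3 = 0  ->  20 a_5 = 8 a_3 = 32  ->  a_5 = 8/5
Truncated series: y(x) = 2 + 3 x + 8 x^2 + 4 x^3 + (16/3) x^4 + (8/5) x^5 + O(x^6).

a_0 = 2; a_1 = 3; a_2 = 8; a_3 = 4; a_4 = 16/3; a_5 = 8/5


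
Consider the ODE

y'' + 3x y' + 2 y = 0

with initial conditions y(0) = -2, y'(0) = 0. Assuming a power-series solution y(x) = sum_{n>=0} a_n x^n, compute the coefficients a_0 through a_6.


Ansatz: y(x) = sum_{n>=0} a_n x^n, so y'(x) = sum_{n>=1} n a_n x^(n-1) and y''(x) = sum_{n>=2} n(n-1) a_n x^(n-2).
Substitute into P(x) y'' + Q(x) y' + R(x) y = 0 with P(x) = 1, Q(x) = 3x, R(x) = 2, and match powers of x.
Initial conditions: a_0 = -2, a_1 = 0.
Setting the coefficient of each power of x to zero and solving order by order (substituting the coefficients already found):
  x^0: 2 a_2 + 2 a_0 = 0  ->  2 a_2 = -2 a_0 = 4  ->  a_2 = 2
  x^1: 6 a_3 + 5 a_1 = 0  ->  6 a_3 = -5 a_1 = 0  ->  a_3 = 0
  x^2: 12 a_4 + 8 a_2 = 0  ->  12 a_4 = -8 a_2 = -16  ->  a_4 = -4/3
  x^3: 20 a_5 + 11 a_3 = 0  ->  20 a_5 = -11 a_3 = 0  ->  a_5 = 0
  x^4: 30 a_6 + 14 a_4 = 0  ->  30 a_6 = -14 a_4 = 56/3  ->  a_6 = 28/45
Truncated series: y(x) = -2 + 2 x^2 - (4/3) x^4 + (28/45) x^6 + O(x^7).

a_0 = -2; a_1 = 0; a_2 = 2; a_3 = 0; a_4 = -4/3; a_5 = 0; a_6 = 28/45


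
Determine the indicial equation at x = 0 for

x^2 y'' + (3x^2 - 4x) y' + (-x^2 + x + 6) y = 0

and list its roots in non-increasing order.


Divide by x^2 to reach normal form y'' + P_1(x) y' + P_2(x) y = 0 with P_1(x) = 3 - 4/x and P_2(x) = -1 + 1/x + 6/x^2.
x = 0 is a singular point because the y'-coefficient 3 - 4/x has a pole at x = 0 and the y-coefficient -1 + 1/x + 6/x^2 has a pole at x = 0.
It is a regular singular point because x P_1(x) = p(x) = 3x - 4 and x^2 P_2(x) = q(x) = -x^2 + x + 6 are polynomials, hence analytic at x = 0.
p(0) = -4,  q(0) = 6.
Indicial equation: r(r-1) + p(0) r + q(0) = 0, i.e. r^2 + (p(0) - 1) r + q(0) = 0, i.e. r^2 - 5 r + 6 = 0.
Discriminant: (-5)^2 - 4(6) = 1, so r = (5 ± 1)/2.
Solving: r_1 = 3, r_2 = 2.

indicial: r^2 - 5 r + 6 = 0; roots r_1 = 3, r_2 = 2


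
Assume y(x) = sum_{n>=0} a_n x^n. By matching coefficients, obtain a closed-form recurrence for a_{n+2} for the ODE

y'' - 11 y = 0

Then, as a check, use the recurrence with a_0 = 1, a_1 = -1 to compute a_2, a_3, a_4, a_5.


Substitute y = sum_n a_n x^n into y'' + (const) y = 0.
y''(x) = sum_{n>=0} (n+2)(n+1) a_{n+2} x^n.
The ODE becomes sum_n [(n+2)(n+1) a_{n+2} - 11 a_n] x^n = 0.
Setting each coefficient to zero gives the recurrence:
  (n+2)(n+1) a_{n+2} - 11 a_n = 0,
  a_{n+2} = 11 / ((n+1)(n+2)) a_n.

Check with a_0 = 1, a_1 = -1 (apply the recurrence for n = 0, 1, 2, 3): a_0 = 1, a_1 = -1, a_2 = 11/2, a_3 = -11/6, a_4 = 121/24, a_5 = -121/120.

a_{n+2} = 11/((n+1)(n+2)) * a_n; check: a_0 = 1, a_1 = -1, a_2 = 11/2, a_3 = -11/6, a_4 = 121/24, a_5 = -121/120


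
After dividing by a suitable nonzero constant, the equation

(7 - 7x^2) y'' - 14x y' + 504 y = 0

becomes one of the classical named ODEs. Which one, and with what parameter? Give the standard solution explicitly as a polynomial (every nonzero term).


All three coefficients share the factor 7; dividing through by 7 gives  (1 - x^2) y'' - 2x y' + 72 y = 0.
This matches the Legendre equation (1 - x^2) y'' - 2x y' + n(n+1) y = 0 (note the -2x y' term) with n(n+1) = 72, so n = 8; the polynomial solution is P_8(x).
With y = sum_k a_k x^k, matching x^k gives (k+2)(k+1) a_{k+2} = [k(k+1) - n(n+1)] a_k = (k - 8)(k + 9) a_k. The right side vanishes at k = 8, so the series with the parity of 8 terminates at degree 8.
Standard normalization (P_n(1) = 1): leading coefficient (2n)!/(2^n (n!)^2) = 20922789888000/(256*1625702400) = 6435/128, so a_8 = 6435/128. Work downward with a_k = (k+1)(k+2) a_{k+2} / ((k - 8)(k + 9)):
  a_6 = (7)(8)(6435/128) / ((6 - 8)(6 + 9)) = (45045/16)/(-30) = -3003/32
  a_4 = (5)(6)(-3003/32) / ((4 - 8)(4 + 9)) = (-45045/16)/(-52) = 3465/64
  a_2 = (3)(4)(3465/64) / ((2 - 8)(2 + 9)) = (10395/16)/(-66) = -315/32
  a_0 = (1)(2)(-315/32) / ((0 - 8)(0 + 9)) = (-315/16)/(-72) = 35/128
Hence P_8(x) = 6435 x^8/128 - 3003 x^6/32 + 3465 x^4/64 - 315 x^2/32 + 35/128.

P_8(x); series = 6435 x^8/128 - 3003 x^6/32 + 3465 x^4/64 - 315 x^2/32 + 35/128


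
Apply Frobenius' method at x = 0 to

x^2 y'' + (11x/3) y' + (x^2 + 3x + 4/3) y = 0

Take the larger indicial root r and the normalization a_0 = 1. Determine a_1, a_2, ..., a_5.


Write in Frobenius form y'' + (p(x)/x) y' + (q(x)/x^2) y = 0:
  p(x) = 11/3,  q(x) = x^2 + 3x + 4/3.
Indicial equation: r(r-1) + (11/3) r + (4/3) = 0 -> roots r_1 = -2/3, r_2 = -2.
Take r = r_1 = -2/3. Let y(x) = x^r sum_{n>=0} a_n x^n with a_0 = 1.
Substitute y = x^r sum a_n x^n and match x^{r+n}. The recurrence is
  D(n) a_n + 3 a_{n-1} + 1 a_{n-2} = 0,  where D(n) = (r+n)(r+n-1) + (11/3)(r+n) + (4/3).
  a_n = [-3 a_{n-1} - 1 a_{n-2}] / D(n).
Since the indicial polynomial factors as (r - r_1)(r - r_2), D(n) = (r_1 + n - r_1)(r_1 + n - r_2) = n(n + 4/3).
Evaluating step by step (a_0 = 1):
  n = 1: D(1) = 1(1 + 4/3) = 7/3; numerator = -3(1) = -3; a_1 = (-3)/(7/3) = -9/7
  n = 2: D(2) = 2(2 + 4/3) = 20/3; numerator = -3(-9/7) - 1(1) = 20/7; a_2 = (20/7)/(20/3) = 3/7
  n = 3: D(3) = 3(3 + 4/3) = 13; numerator = -3(3/7) - 1(-9/7) = 0; a_3 = (0)/(13) = 0
  n = 4: D(4) = 4(4 + 4/3) = 64/3; numerator = -3(0) - 1(3/7) = -3/7; a_4 = (-3/7)/(64/3) = -9/448
  n = 5: D(5) = 5(5 + 4/3) = 95/3; numerator = -3(-9/448) - 1(0) = 27/448; a_5 = (27/448)/(95/3) = 81/42560

r = -2/3; a_0 = 1; a_1 = -9/7; a_2 = 3/7; a_3 = 0; a_4 = -9/448; a_5 = 81/42560


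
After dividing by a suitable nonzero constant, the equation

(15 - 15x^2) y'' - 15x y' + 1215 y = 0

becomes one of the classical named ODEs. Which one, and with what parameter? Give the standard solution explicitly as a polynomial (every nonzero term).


All three coefficients share the factor 15; dividing through by 15 gives  (1 - x^2) y'' - x y' + 81 y = 0.
This matches the Chebyshev equation (1 - x^2) y'' - x y' + n^2 y = 0 (note the -x y' term, not -2x y') with n^2 = 81, so n = 9; the polynomial solution is T_9(x).
With y = sum_k a_k x^k, matching x^k gives (k+2)(k+1) a_{k+2} = (k^2 - n^2) a_k = (k - 9)(k + 9) a_k. The right side vanishes at k = 9, so the series with the parity of 9 terminates at degree 9.
Standard normalization: leading coefficient of T_n is 2^(n-1), so a_9 = 2^8 = 256. Work downward with a_k = (k+1)(k+2) a_{k+2} / ((k - 9)(k + 9)):
  a_7 = (8)(9)(256) / ((7 - 9)(7 + 9)) = 18432/(-32) = -576
  a_5 = (6)(7)(-576) / ((5 - 9)(5 + 9)) = -24192/(-56) = 432
  a_3 = (4)(5)(432) / ((3 - 9)(3 + 9)) = 8640/(-72) = -120
  a_1 = (2)(3)(-120) / ((1 - 9)(1 + 9)) = -720/(-80) = 9
Hence T_9(x) = 256 x^9 - 576 x^7 + 432 x^5 - 120 x^3 + 9 x.

T_9(x); series = 256 x^9 - 576 x^7 + 432 x^5 - 120 x^3 + 9 x


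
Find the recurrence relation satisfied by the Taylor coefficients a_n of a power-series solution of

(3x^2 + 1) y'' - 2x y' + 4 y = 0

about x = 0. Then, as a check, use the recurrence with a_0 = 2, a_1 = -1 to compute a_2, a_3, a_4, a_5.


Substitute y = sum_n a_n x^n.
(1 + 3 x^2) y'' contributes (n+2)(n+1) a_{n+2} + 3 n(n-1) a_n at x^n.
-2 x y'(x) contributes -2 n a_n at x^n.
4 y(x) contributes 4 a_n at x^n.
Matching x^n: (n+2)(n+1) a_{n+2} + (3 n(n-1) - 2 n + 4) a_n = 0.
Thus a_{n+2} = (-3 n(n-1) + 2 n - 4) / ((n+1)(n+2)) * a_n.

Check with a_0 = 2, a_1 = -1 (apply the recurrence for n = 0, 1, 2, 3): a_0 = 2, a_1 = -1, a_2 = -4, a_3 = 1/3, a_4 = 2, a_5 = -4/15.

a_(n+2) = (-3 n(n-1) + 2 n - 4) / ((n+1)(n+2)) * a_n; check: a_0 = 2, a_1 = -1, a_2 = -4, a_3 = 1/3, a_4 = 2, a_5 = -4/15


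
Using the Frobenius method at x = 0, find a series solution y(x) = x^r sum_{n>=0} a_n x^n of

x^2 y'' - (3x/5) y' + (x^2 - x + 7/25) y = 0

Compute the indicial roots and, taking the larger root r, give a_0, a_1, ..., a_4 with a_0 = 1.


Write in Frobenius form y'' + (p(x)/x) y' + (q(x)/x^2) y = 0:
  p(x) = -3/5,  q(x) = x^2 - x + 7/25.
Indicial equation: r(r-1) + (-3/5) r + (7/25) = 0 -> roots r_1 = 7/5, r_2 = 1/5.
Take r = r_1 = 7/5. Let y(x) = x^r sum_{n>=0} a_n x^n with a_0 = 1.
Substitute y = x^r sum a_n x^n and match x^{r+n}. The recurrence is
  D(n) a_n - 1 a_{n-1} + 1 a_{n-2} = 0,  where D(n) = (r+n)(r+n-1) + (-3/5)(r+n) + (7/25).
  a_n = [1 a_{n-1} - 1 a_{n-2}] / D(n).
Since the indicial polynomial factors as (r - r_1)(r - r_2), D(n) = (r_1 + n - r_1)(r_1 + n - r_2) = n(n + 6/5).
Evaluating step by step (a_0 = 1):
  n = 1: D(1) = 1(1 + 6/5) = 11/5; numerator = 1(1) = 1; a_1 = (1)/(11/5) = 5/11
  n = 2: D(2) = 2(2 + 6/5) = 32/5; numerator = 1(5/11) - 1(1) = -6/11; a_2 = (-6/11)/(32/5) = -15/176
  n = 3: D(3) = 3(3 + 6/5) = 63/5; numerator = 1(-15/176) - 1(5/11) = -95/176; a_3 = (-95/176)/(63/5) = -475/11088
  n = 4: D(4) = 4(4 + 6/5) = 104/5; numerator = 1(-475/11088) - 1(-15/176) = 235/5544; a_4 = (235/5544)/(104/5) = 1175/576576

r = 7/5; a_0 = 1; a_1 = 5/11; a_2 = -15/176; a_3 = -475/11088; a_4 = 1175/576576


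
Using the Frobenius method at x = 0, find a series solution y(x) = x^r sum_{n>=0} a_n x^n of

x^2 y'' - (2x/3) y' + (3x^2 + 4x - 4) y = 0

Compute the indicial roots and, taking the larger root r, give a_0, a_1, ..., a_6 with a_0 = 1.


Write in Frobenius form y'' + (p(x)/x) y' + (q(x)/x^2) y = 0:
  p(x) = -2/3,  q(x) = 3x^2 + 4x - 4.
Indicial equation: r(r-1) + (-2/3) r + (-4) = 0 -> roots r_1 = 3, r_2 = -4/3.
Take r = r_1 = 3. Let y(x) = x^r sum_{n>=0} a_n x^n with a_0 = 1.
Substitute y = x^r sum a_n x^n and match x^{r+n}. The recurrence is
  D(n) a_n + 4 a_{n-1} + 3 a_{n-2} = 0,  where D(n) = (r+n)(r+n-1) + (-2/3)(r+n) + (-4).
  a_n = [-4 a_{n-1} - 3 a_{n-2}] / D(n).
Since the indicial polynomial factors as (r - r_1)(r - r_2), D(n) = (r_1 + n - r_1)(r_1 + n - r_2) = n(n + 13/3).
Evaluating step by step (a_0 = 1):
  n = 1: D(1) = 1(1 + 13/3) = 16/3; numerator = -4(1) = -4; a_1 = (-4)/(16/3) = -3/4
  n = 2: D(2) = 2(2 + 13/3) = 38/3; numerator = -4(-3/4) - 3(1) = 0; a_2 = (0)/(38/3) = 0
  n = 3: D(3) = 3(3 + 13/3) = 22; numerator = -4(0) - 3(-3/4) = 9/4; a_3 = (9/4)/(22) = 9/88
  n = 4: D(4) = 4(4 + 13/3) = 100/3; numerator = -4(9/88) - 3(0) = -9/22; a_4 = (-9/22)/(100/3) = -27/2200
  n = 5: D(5) = 5(5 + 13/3) = 140/3; numerator = -4(-27/2200) - 3(9/88) = -567/2200; a_5 = (-567/2200)/(140/3) = -243/44000
  n = 6: D(6) = 6(6 + 13/3) = 62; numerator = -4(-243/44000) - 3(-27/2200) = 81/1375; a_6 = (81/1375)/(62) = 81/85250

r = 3; a_0 = 1; a_1 = -3/4; a_2 = 0; a_3 = 9/88; a_4 = -27/2200; a_5 = -243/44000; a_6 = 81/85250


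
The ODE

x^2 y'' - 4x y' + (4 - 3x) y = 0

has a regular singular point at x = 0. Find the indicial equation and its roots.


Divide by x^2 to reach normal form y'' + P_1(x) y' + P_2(x) y = 0 with P_1(x) = -4/x and P_2(x) = -3/x + 4/x^2.
x = 0 is a singular point because the y'-coefficient -4/x has a pole at x = 0 and the y-coefficient -3/x + 4/x^2 has a pole at x = 0.
It is a regular singular point because x P_1(x) = p(x) = -4 and x^2 P_2(x) = q(x) = 4 - 3x are polynomials, hence analytic at x = 0.
p(0) = -4,  q(0) = 4.
Indicial equation: r(r-1) + p(0) r + q(0) = 0, i.e. r^2 + (p(0) - 1) r + q(0) = 0, i.e. r^2 - 5 r + 4 = 0.
Discriminant: (-5)^2 - 4(4) = 9, so r = (5 ± 3)/2.
Solving: r_1 = 4, r_2 = 1.

indicial: r^2 - 5 r + 4 = 0; roots r_1 = 4, r_2 = 1


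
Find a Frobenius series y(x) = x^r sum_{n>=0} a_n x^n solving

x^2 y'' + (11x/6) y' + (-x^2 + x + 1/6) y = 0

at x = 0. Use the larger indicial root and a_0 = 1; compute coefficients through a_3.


Write in Frobenius form y'' + (p(x)/x) y' + (q(x)/x^2) y = 0:
  p(x) = 11/6,  q(x) = -x^2 + x + 1/6.
Indicial equation: r(r-1) + (11/6) r + (1/6) = 0 -> roots r_1 = -1/3, r_2 = -1/2.
Take r = r_1 = -1/3. Let y(x) = x^r sum_{n>=0} a_n x^n with a_0 = 1.
Substitute y = x^r sum a_n x^n and match x^{r+n}. The recurrence is
  D(n) a_n + 1 a_{n-1} - 1 a_{n-2} = 0,  where D(n) = (r+n)(r+n-1) + (11/6)(r+n) + (1/6).
  a_n = [-1 a_{n-1} + 1 a_{n-2}] / D(n).
Since the indicial polynomial factors as (r - r_1)(r - r_2), D(n) = (r_1 + n - r_1)(r_1 + n - r_2) = n(n + 1/6).
Evaluating step by step (a_0 = 1):
  n = 1: D(1) = 1(1 + 1/6) = 7/6; numerator = -1(1) = -1; a_1 = (-1)/(7/6) = -6/7
  n = 2: D(2) = 2(2 + 1/6) = 13/3; numerator = -1(-6/7) + 1(1) = 13/7; a_2 = (13/7)/(13/3) = 3/7
  n = 3: D(3) = 3(3 + 1/6) = 19/2; numerator = -1(3/7) + 1(-6/7) = -9/7; a_3 = (-9/7)/(19/2) = -18/133

r = -1/3; a_0 = 1; a_1 = -6/7; a_2 = 3/7; a_3 = -18/133


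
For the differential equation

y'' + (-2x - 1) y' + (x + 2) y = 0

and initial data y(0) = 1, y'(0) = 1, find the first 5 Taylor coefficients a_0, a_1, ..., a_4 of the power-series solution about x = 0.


Ansatz: y(x) = sum_{n>=0} a_n x^n, so y'(x) = sum_{n>=1} n a_n x^(n-1) and y''(x) = sum_{n>=2} n(n-1) a_n x^(n-2).
Substitute into P(x) y'' + Q(x) y' + R(x) y = 0 with P(x) = 1, Q(x) = -2x - 1, R(x) = x + 2, and match powers of x.
Initial conditions: a_0 = 1, a_1 = 1.
Setting the coefficient of each power of x to zero and solving order by order (substituting the coefficients already found):
  x^0: 2 a_2 - a_1 + 2 a_0 = 0  ->  2 a_2 = a_1 - 2 a_0 = -1  ->  a_2 = -1/2
  x^1: 6 a_3 - 2 a_2 + a_0 = 0  ->  6 a_3 = 2 a_2 - a_0 = -2  ->  a_3 = -1/3
  x^2: 12 a_4 - 3 a_3 - 2 a_2 + a_1 = 0  ->  12 a_4 = 3 a_3 + 2 a_2 - a_1 = -3  ->  a_4 = -1/4
Truncated series: y(x) = 1 + x - (1/2) x^2 - (1/3) x^3 - (1/4) x^4 + O(x^5).

a_0 = 1; a_1 = 1; a_2 = -1/2; a_3 = -1/3; a_4 = -1/4


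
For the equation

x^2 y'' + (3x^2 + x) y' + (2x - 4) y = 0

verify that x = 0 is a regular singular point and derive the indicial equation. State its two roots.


Divide by x^2 to reach normal form y'' + P_1(x) y' + P_2(x) y = 0 with P_1(x) = 3 + 1/x and P_2(x) = 2/x - 4/x^2.
x = 0 is a singular point because the y'-coefficient 3 + 1/x has a pole at x = 0 and the y-coefficient 2/x - 4/x^2 has a pole at x = 0.
It is a regular singular point because x P_1(x) = p(x) = 3x + 1 and x^2 P_2(x) = q(x) = 2x - 4 are polynomials, hence analytic at x = 0.
p(0) = 1,  q(0) = -4.
Indicial equation: r(r-1) + p(0) r + q(0) = 0, i.e. r^2 + (p(0) - 1) r + q(0) = 0, i.e. r^2 - 4 = 0.
Discriminant: (0)^2 - 4(-4) = 16, so r = (0 ± 4)/2.
Solving: r_1 = 2, r_2 = -2.

indicial: r^2 - 4 = 0; roots r_1 = 2, r_2 = -2


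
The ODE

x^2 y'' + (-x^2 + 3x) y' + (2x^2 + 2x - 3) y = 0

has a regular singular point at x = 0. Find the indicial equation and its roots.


Divide by x^2 to reach normal form y'' + P_1(x) y' + P_2(x) y = 0 with P_1(x) = -1 + 3/x and P_2(x) = 2 + 2/x - 3/x^2.
x = 0 is a singular point because the y'-coefficient -1 + 3/x has a pole at x = 0 and the y-coefficient 2 + 2/x - 3/x^2 has a pole at x = 0.
It is a regular singular point because x P_1(x) = p(x) = 3 - x and x^2 P_2(x) = q(x) = 2x^2 + 2x - 3 are polynomials, hence analytic at x = 0.
p(0) = 3,  q(0) = -3.
Indicial equation: r(r-1) + p(0) r + q(0) = 0, i.e. r^2 + (p(0) - 1) r + q(0) = 0, i.e. r^2 + 2 r - 3 = 0.
Discriminant: (2)^2 - 4(-3) = 16, so r = (-2 ± 4)/2.
Solving: r_1 = 1, r_2 = -3.

indicial: r^2 + 2 r - 3 = 0; roots r_1 = 1, r_2 = -3


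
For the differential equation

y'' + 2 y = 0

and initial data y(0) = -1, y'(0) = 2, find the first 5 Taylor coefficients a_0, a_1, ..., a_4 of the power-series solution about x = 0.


Ansatz: y(x) = sum_{n>=0} a_n x^n, so y'(x) = sum_{n>=1} n a_n x^(n-1) and y''(x) = sum_{n>=2} n(n-1) a_n x^(n-2).
Substitute into P(x) y'' + Q(x) y' + R(x) y = 0 with P(x) = 1, Q(x) = 0, R(x) = 2, and match powers of x.
Initial conditions: a_0 = -1, a_1 = 2.
Setting the coefficient of each power of x to zero and solving order by order (substituting the coefficients already found):
  x^0: 2 a_2 + 2 a_0 = 0  ->  2 a_2 = -2 a_0 = 2  ->  a_2 = 1
  x^1: 6 a_3 + 2 a_1 = 0  ->  6 a_3 = -2 a_1 = -4  ->  a_3 = -2/3
  x^2: 12 a_4 + 2 a_2 = 0  ->  12 a_4 = -2 a_2 = -2  ->  a_4 = -1/6
Truncated series: y(x) = -1 + 2 x + x^2 - (2/3) x^3 - (1/6) x^4 + O(x^5).

a_0 = -1; a_1 = 2; a_2 = 1; a_3 = -2/3; a_4 = -1/6


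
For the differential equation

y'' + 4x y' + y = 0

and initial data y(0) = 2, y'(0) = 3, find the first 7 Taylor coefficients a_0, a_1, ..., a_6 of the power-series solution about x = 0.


Ansatz: y(x) = sum_{n>=0} a_n x^n, so y'(x) = sum_{n>=1} n a_n x^(n-1) and y''(x) = sum_{n>=2} n(n-1) a_n x^(n-2).
Substitute into P(x) y'' + Q(x) y' + R(x) y = 0 with P(x) = 1, Q(x) = 4x, R(x) = 1, and match powers of x.
Initial conditions: a_0 = 2, a_1 = 3.
Setting the coefficient of each power of x to zero and solving order by order (substituting the coefficients already found):
  x^0: 2 a_2 + a_0 = 0  ->  2 a_2 = -a_0 = -2  ->  a_2 = -1
  x^1: 6 a_3 + 5 a_1 = 0  ->  6 a_3 = -5 a_1 = -15  ->  a_3 = -5/2
  x^2: 12 a_4 + 9 a_2 = 0  ->  12 a_4 = -9 a_2 = 9  ->  a_4 = 3/4
  x^3: 20 a_5 + 13 a_3 = 0  ->  20 a_5 = -13 a_3 = 65/2  ->  a_5 = 13/8
  x^4: 30 a_6 + 17 a_4 = 0  ->  30 a_6 = -17 a_4 = -51/4  ->  a_6 = -17/40
Truncated series: y(x) = 2 + 3 x - x^2 - (5/2) x^3 + (3/4) x^4 + (13/8) x^5 - (17/40) x^6 + O(x^7).

a_0 = 2; a_1 = 3; a_2 = -1; a_3 = -5/2; a_4 = 3/4; a_5 = 13/8; a_6 = -17/40


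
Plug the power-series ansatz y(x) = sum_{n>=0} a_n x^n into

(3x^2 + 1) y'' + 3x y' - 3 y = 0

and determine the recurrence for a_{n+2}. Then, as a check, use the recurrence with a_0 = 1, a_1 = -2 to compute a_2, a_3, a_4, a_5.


Substitute y = sum_n a_n x^n.
(1 + 3 x^2) y'' contributes (n+2)(n+1) a_{n+2} + 3 n(n-1) a_n at x^n.
3 x y'(x) contributes 3 n a_n at x^n.
-3 y(x) contributes -3 a_n at x^n.
Matching x^n: (n+2)(n+1) a_{n+2} + (3 n(n-1) + 3 n - 3) a_n = 0.
Thus a_{n+2} = (-3 n(n-1) - 3 n + 3) / ((n+1)(n+2)) * a_n.

Check with a_0 = 1, a_1 = -2 (apply the recurrence for n = 0, 1, 2, 3): a_0 = 1, a_1 = -2, a_2 = 3/2, a_3 = 0, a_4 = -9/8, a_5 = 0.

a_(n+2) = (-3 n(n-1) - 3 n + 3) / ((n+1)(n+2)) * a_n; check: a_0 = 1, a_1 = -2, a_2 = 3/2, a_3 = 0, a_4 = -9/8, a_5 = 0


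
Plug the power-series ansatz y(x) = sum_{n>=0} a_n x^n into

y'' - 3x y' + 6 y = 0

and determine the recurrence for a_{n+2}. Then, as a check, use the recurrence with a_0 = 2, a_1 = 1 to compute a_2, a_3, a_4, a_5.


Substitute y = sum_n a_n x^n.
y''(x) has coefficient (n+2)(n+1) a_{n+2} at x^n;
-3 x y'(x) has coefficient -3 n a_n at x^n (shift);
6 y(x) has coefficient 6 a_n at x^n.
Matching x^n: (n+2)(n+1) a_{n+2} + (-3n + 6) a_n = 0.
Thus a_{n+2} = (3n - 6) / ((n+1)(n+2)) * a_n.

Check with a_0 = 2, a_1 = 1 (apply the recurrence for n = 0, 1, 2, 3): a_0 = 2, a_1 = 1, a_2 = -6, a_3 = -1/2, a_4 = 0, a_5 = -3/40.

a_(n+2) = (3n - 6) / ((n+1)(n+2)) * a_n; check: a_0 = 2, a_1 = 1, a_2 = -6, a_3 = -1/2, a_4 = 0, a_5 = -3/40


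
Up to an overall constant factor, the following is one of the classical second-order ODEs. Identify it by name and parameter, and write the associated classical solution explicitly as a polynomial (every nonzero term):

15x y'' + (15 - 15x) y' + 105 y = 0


All three coefficients share the factor 15; dividing through by 15 gives  x y'' + (1 - x) y' + 7 y = 0.
This matches the Laguerre equation x y'' + (1 - x) y' + n y = 0 with n = 7; the polynomial solution is L_7(x).
With y = sum_k a_k x^k, matching x^k gives (k+1)k a_{k+1} + (k+1) a_{k+1} - k a_k + n a_k = 0, i.e. (k+1)^2 a_{k+1} = (k - n) a_k = (k - 7) a_k. The right side vanishes at k = 7, so the series terminates at degree 7.
Standard normalization L_n(0) = 1 gives a_0 = 1. Work upward with a_{k+1} = (k - 7) a_k / (k+1)^2:
  a_1 = (0 - 7)(1) / 1^2 = -7/1 = -7
  a_2 = (1 - 7)(-7) / 2^2 = 42/4 = 21/2
  a_3 = (2 - 7)(21/2) / 3^2 = (-105/2)/9 = -35/6
  a_4 = (3 - 7)(-35/6) / 4^2 = (70/3)/16 = 35/24
  a_5 = (4 - 7)(35/24) / 5^2 = (-35/8)/25 = -7/40
  a_6 = (5 - 7)(-7/40) / 6^2 = (7/20)/36 = 7/720
  a_7 = (6 - 7)(7/720) / 7^2 = (-7/720)/49 = -1/5040
Hence L_7(x) = -x^7/5040 + 7 x^6/720 - 7 x^5/40 + 35 x^4/24 - 35 x^3/6 + 21 x^2/2 - 7 x + 1.

L_7(x); series = -x^7/5040 + 7 x^6/720 - 7 x^5/40 + 35 x^4/24 - 35 x^3/6 + 21 x^2/2 - 7 x + 1


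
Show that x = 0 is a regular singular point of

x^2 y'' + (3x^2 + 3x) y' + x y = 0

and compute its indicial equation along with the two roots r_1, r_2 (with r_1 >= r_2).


Divide by x^2 to reach normal form y'' + P_1(x) y' + P_2(x) y = 0 with P_1(x) = 3 + 3/x and P_2(x) = 1/x.
x = 0 is a singular point because the y'-coefficient 3 + 3/x has a pole at x = 0 and the y-coefficient 1/x has a pole at x = 0.
It is a regular singular point because x P_1(x) = p(x) = 3x + 3 and x^2 P_2(x) = q(x) = x are polynomials, hence analytic at x = 0.
p(0) = 3,  q(0) = 0.
Indicial equation: r(r-1) + p(0) r + q(0) = 0, i.e. r^2 + (p(0) - 1) r + q(0) = 0, i.e. r^2 + 2 r = 0.
Discriminant: (2)^2 - 4(0) = 4, so r = (-2 ± 2)/2.
Solving: r_1 = 0, r_2 = -2.

indicial: r^2 + 2 r = 0; roots r_1 = 0, r_2 = -2


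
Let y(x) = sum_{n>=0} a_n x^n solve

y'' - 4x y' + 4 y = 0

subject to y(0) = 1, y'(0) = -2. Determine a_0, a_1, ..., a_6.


Ansatz: y(x) = sum_{n>=0} a_n x^n, so y'(x) = sum_{n>=1} n a_n x^(n-1) and y''(x) = sum_{n>=2} n(n-1) a_n x^(n-2).
Substitute into P(x) y'' + Q(x) y' + R(x) y = 0 with P(x) = 1, Q(x) = -4x, R(x) = 4, and match powers of x.
Initial conditions: a_0 = 1, a_1 = -2.
Setting the coefficient of each power of x to zero and solving order by order (substituting the coefficients already found):
  x^0: 2 a_2 + 4 a_0 = 0  ->  2 a_2 = -4 a_0 = -4  ->  a_2 = -2
  x^1: 6 a_3 = 0  ->  a_3 = 0
  x^2: 12 a_4 - 4 a_2 = 0  ->  12 a_4 = 4 a_2 = -8  ->  a_4 = -2/3
  x^3: 20 a_5 - 8 a_3 = 0  ->  20 a_5 = 8 a_3 = 0  ->  a_5 = 0
  x^4: 30 a_6 - 12 a_4 = 0  ->  30 a_6 = 12 a_4 = -8  ->  a_6 = -4/15
Truncated series: y(x) = 1 - 2 x - 2 x^2 - (2/3) x^4 - (4/15) x^6 + O(x^7).

a_0 = 1; a_1 = -2; a_2 = -2; a_3 = 0; a_4 = -2/3; a_5 = 0; a_6 = -4/15


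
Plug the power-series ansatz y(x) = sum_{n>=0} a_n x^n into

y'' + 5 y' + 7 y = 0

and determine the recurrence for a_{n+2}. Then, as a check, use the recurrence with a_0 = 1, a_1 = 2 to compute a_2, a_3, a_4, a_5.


Substitute y = sum_n a_n x^n.
y''(x) has coefficient (n+2)(n+1) a_{n+2} at x^n;
5 y'(x) has coefficient 5 (n+1) a_{n+1} at x^n;
7 y(x) has coefficient 7 a_n at x^n.
Matching x^n: (n+2)(n+1) a_{n+2} + 5 (n+1) a_{n+1} + 7 a_n = 0.
Thus a_{n+2} = [-5 (n+1) a_{n+1} - 7 a_n] / ((n+1)(n+2)).

Check with a_0 = 1, a_1 = 2 (apply the recurrence for n = 0, 1, 2, 3): a_0 = 1, a_1 = 2, a_2 = -17/2, a_3 = 71/6, a_4 = -59/6, a_5 = 683/120.

a_(n+2) = [-5 (n+1) a_(n+1) - 7 a_n] / ((n+1)(n+2)); check: a_0 = 1, a_1 = 2, a_2 = -17/2, a_3 = 71/6, a_4 = -59/6, a_5 = 683/120


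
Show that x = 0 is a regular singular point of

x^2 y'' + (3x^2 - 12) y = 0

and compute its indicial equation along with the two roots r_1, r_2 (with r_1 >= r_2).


Divide by x^2 to reach normal form y'' + P_1(x) y' + P_2(x) y = 0 with P_1(x) = 0 and P_2(x) = 3 - 12/x^2.
x = 0 is a singular point because the y-coefficient 3 - 12/x^2 has a pole at x = 0.
It is a regular singular point because x P_1(x) = p(x) = 0 and x^2 P_2(x) = q(x) = 3x^2 - 12 are polynomials, hence analytic at x = 0.
p(0) = 0,  q(0) = -12.
Indicial equation: r(r-1) + p(0) r + q(0) = 0, i.e. r^2 + (p(0) - 1) r + q(0) = 0, i.e. r^2 - 1 r - 12 = 0.
Discriminant: (-1)^2 - 4(-12) = 49, so r = (1 ± 7)/2.
Solving: r_1 = 4, r_2 = -3.

indicial: r^2 - 1 r - 12 = 0; roots r_1 = 4, r_2 = -3
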